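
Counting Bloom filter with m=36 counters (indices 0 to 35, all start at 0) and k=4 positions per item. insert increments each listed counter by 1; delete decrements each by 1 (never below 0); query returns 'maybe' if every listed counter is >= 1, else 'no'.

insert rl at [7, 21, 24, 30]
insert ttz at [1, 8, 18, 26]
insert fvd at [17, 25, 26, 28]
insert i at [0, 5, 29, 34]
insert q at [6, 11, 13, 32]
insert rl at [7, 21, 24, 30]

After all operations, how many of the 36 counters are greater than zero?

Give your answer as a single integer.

Answer: 19

Derivation:
Step 1: insert rl at [7, 21, 24, 30] -> counters=[0,0,0,0,0,0,0,1,0,0,0,0,0,0,0,0,0,0,0,0,0,1,0,0,1,0,0,0,0,0,1,0,0,0,0,0]
Step 2: insert ttz at [1, 8, 18, 26] -> counters=[0,1,0,0,0,0,0,1,1,0,0,0,0,0,0,0,0,0,1,0,0,1,0,0,1,0,1,0,0,0,1,0,0,0,0,0]
Step 3: insert fvd at [17, 25, 26, 28] -> counters=[0,1,0,0,0,0,0,1,1,0,0,0,0,0,0,0,0,1,1,0,0,1,0,0,1,1,2,0,1,0,1,0,0,0,0,0]
Step 4: insert i at [0, 5, 29, 34] -> counters=[1,1,0,0,0,1,0,1,1,0,0,0,0,0,0,0,0,1,1,0,0,1,0,0,1,1,2,0,1,1,1,0,0,0,1,0]
Step 5: insert q at [6, 11, 13, 32] -> counters=[1,1,0,0,0,1,1,1,1,0,0,1,0,1,0,0,0,1,1,0,0,1,0,0,1,1,2,0,1,1,1,0,1,0,1,0]
Step 6: insert rl at [7, 21, 24, 30] -> counters=[1,1,0,0,0,1,1,2,1,0,0,1,0,1,0,0,0,1,1,0,0,2,0,0,2,1,2,0,1,1,2,0,1,0,1,0]
Final counters=[1,1,0,0,0,1,1,2,1,0,0,1,0,1,0,0,0,1,1,0,0,2,0,0,2,1,2,0,1,1,2,0,1,0,1,0] -> 19 nonzero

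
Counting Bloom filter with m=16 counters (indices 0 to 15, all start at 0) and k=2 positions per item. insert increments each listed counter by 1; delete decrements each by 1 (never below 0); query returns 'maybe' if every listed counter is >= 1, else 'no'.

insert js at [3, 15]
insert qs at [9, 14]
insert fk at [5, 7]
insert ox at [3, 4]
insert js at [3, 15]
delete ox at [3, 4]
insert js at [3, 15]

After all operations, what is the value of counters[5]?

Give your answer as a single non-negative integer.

Step 1: insert js at [3, 15] -> counters=[0,0,0,1,0,0,0,0,0,0,0,0,0,0,0,1]
Step 2: insert qs at [9, 14] -> counters=[0,0,0,1,0,0,0,0,0,1,0,0,0,0,1,1]
Step 3: insert fk at [5, 7] -> counters=[0,0,0,1,0,1,0,1,0,1,0,0,0,0,1,1]
Step 4: insert ox at [3, 4] -> counters=[0,0,0,2,1,1,0,1,0,1,0,0,0,0,1,1]
Step 5: insert js at [3, 15] -> counters=[0,0,0,3,1,1,0,1,0,1,0,0,0,0,1,2]
Step 6: delete ox at [3, 4] -> counters=[0,0,0,2,0,1,0,1,0,1,0,0,0,0,1,2]
Step 7: insert js at [3, 15] -> counters=[0,0,0,3,0,1,0,1,0,1,0,0,0,0,1,3]
Final counters=[0,0,0,3,0,1,0,1,0,1,0,0,0,0,1,3] -> counters[5]=1

Answer: 1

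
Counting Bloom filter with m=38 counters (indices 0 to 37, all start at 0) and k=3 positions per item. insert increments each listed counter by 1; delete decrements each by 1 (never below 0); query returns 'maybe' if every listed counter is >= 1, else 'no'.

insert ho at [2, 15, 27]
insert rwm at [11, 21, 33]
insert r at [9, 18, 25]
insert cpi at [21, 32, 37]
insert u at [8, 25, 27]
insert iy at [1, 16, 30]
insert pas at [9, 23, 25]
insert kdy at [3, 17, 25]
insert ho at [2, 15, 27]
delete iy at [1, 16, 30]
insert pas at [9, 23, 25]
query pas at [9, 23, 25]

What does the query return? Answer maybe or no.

Answer: maybe

Derivation:
Step 1: insert ho at [2, 15, 27] -> counters=[0,0,1,0,0,0,0,0,0,0,0,0,0,0,0,1,0,0,0,0,0,0,0,0,0,0,0,1,0,0,0,0,0,0,0,0,0,0]
Step 2: insert rwm at [11, 21, 33] -> counters=[0,0,1,0,0,0,0,0,0,0,0,1,0,0,0,1,0,0,0,0,0,1,0,0,0,0,0,1,0,0,0,0,0,1,0,0,0,0]
Step 3: insert r at [9, 18, 25] -> counters=[0,0,1,0,0,0,0,0,0,1,0,1,0,0,0,1,0,0,1,0,0,1,0,0,0,1,0,1,0,0,0,0,0,1,0,0,0,0]
Step 4: insert cpi at [21, 32, 37] -> counters=[0,0,1,0,0,0,0,0,0,1,0,1,0,0,0,1,0,0,1,0,0,2,0,0,0,1,0,1,0,0,0,0,1,1,0,0,0,1]
Step 5: insert u at [8, 25, 27] -> counters=[0,0,1,0,0,0,0,0,1,1,0,1,0,0,0,1,0,0,1,0,0,2,0,0,0,2,0,2,0,0,0,0,1,1,0,0,0,1]
Step 6: insert iy at [1, 16, 30] -> counters=[0,1,1,0,0,0,0,0,1,1,0,1,0,0,0,1,1,0,1,0,0,2,0,0,0,2,0,2,0,0,1,0,1,1,0,0,0,1]
Step 7: insert pas at [9, 23, 25] -> counters=[0,1,1,0,0,0,0,0,1,2,0,1,0,0,0,1,1,0,1,0,0,2,0,1,0,3,0,2,0,0,1,0,1,1,0,0,0,1]
Step 8: insert kdy at [3, 17, 25] -> counters=[0,1,1,1,0,0,0,0,1,2,0,1,0,0,0,1,1,1,1,0,0,2,0,1,0,4,0,2,0,0,1,0,1,1,0,0,0,1]
Step 9: insert ho at [2, 15, 27] -> counters=[0,1,2,1,0,0,0,0,1,2,0,1,0,0,0,2,1,1,1,0,0,2,0,1,0,4,0,3,0,0,1,0,1,1,0,0,0,1]
Step 10: delete iy at [1, 16, 30] -> counters=[0,0,2,1,0,0,0,0,1,2,0,1,0,0,0,2,0,1,1,0,0,2,0,1,0,4,0,3,0,0,0,0,1,1,0,0,0,1]
Step 11: insert pas at [9, 23, 25] -> counters=[0,0,2,1,0,0,0,0,1,3,0,1,0,0,0,2,0,1,1,0,0,2,0,2,0,5,0,3,0,0,0,0,1,1,0,0,0,1]
Query pas: check counters[9]=3 counters[23]=2 counters[25]=5 -> maybe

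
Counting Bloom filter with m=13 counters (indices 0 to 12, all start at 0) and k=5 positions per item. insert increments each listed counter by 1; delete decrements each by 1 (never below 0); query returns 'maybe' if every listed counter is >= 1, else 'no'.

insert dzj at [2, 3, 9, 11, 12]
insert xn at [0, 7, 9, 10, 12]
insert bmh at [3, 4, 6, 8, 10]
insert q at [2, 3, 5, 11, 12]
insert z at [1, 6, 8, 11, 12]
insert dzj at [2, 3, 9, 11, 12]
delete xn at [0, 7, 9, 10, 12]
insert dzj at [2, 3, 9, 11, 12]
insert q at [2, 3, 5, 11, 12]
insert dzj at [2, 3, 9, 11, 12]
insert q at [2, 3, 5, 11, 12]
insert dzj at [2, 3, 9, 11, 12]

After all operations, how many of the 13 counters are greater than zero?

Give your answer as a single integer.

Answer: 11

Derivation:
Step 1: insert dzj at [2, 3, 9, 11, 12] -> counters=[0,0,1,1,0,0,0,0,0,1,0,1,1]
Step 2: insert xn at [0, 7, 9, 10, 12] -> counters=[1,0,1,1,0,0,0,1,0,2,1,1,2]
Step 3: insert bmh at [3, 4, 6, 8, 10] -> counters=[1,0,1,2,1,0,1,1,1,2,2,1,2]
Step 4: insert q at [2, 3, 5, 11, 12] -> counters=[1,0,2,3,1,1,1,1,1,2,2,2,3]
Step 5: insert z at [1, 6, 8, 11, 12] -> counters=[1,1,2,3,1,1,2,1,2,2,2,3,4]
Step 6: insert dzj at [2, 3, 9, 11, 12] -> counters=[1,1,3,4,1,1,2,1,2,3,2,4,5]
Step 7: delete xn at [0, 7, 9, 10, 12] -> counters=[0,1,3,4,1,1,2,0,2,2,1,4,4]
Step 8: insert dzj at [2, 3, 9, 11, 12] -> counters=[0,1,4,5,1,1,2,0,2,3,1,5,5]
Step 9: insert q at [2, 3, 5, 11, 12] -> counters=[0,1,5,6,1,2,2,0,2,3,1,6,6]
Step 10: insert dzj at [2, 3, 9, 11, 12] -> counters=[0,1,6,7,1,2,2,0,2,4,1,7,7]
Step 11: insert q at [2, 3, 5, 11, 12] -> counters=[0,1,7,8,1,3,2,0,2,4,1,8,8]
Step 12: insert dzj at [2, 3, 9, 11, 12] -> counters=[0,1,8,9,1,3,2,0,2,5,1,9,9]
Final counters=[0,1,8,9,1,3,2,0,2,5,1,9,9] -> 11 nonzero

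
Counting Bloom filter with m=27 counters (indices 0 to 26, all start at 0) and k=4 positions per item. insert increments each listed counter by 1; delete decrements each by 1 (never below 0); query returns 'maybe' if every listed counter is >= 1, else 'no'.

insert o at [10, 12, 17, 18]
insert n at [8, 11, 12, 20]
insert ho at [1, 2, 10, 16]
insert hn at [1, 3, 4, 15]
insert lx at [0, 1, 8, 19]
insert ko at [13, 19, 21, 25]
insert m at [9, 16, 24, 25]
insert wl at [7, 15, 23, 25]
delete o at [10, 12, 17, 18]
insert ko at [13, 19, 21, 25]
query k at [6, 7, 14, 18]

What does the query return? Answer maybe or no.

Answer: no

Derivation:
Step 1: insert o at [10, 12, 17, 18] -> counters=[0,0,0,0,0,0,0,0,0,0,1,0,1,0,0,0,0,1,1,0,0,0,0,0,0,0,0]
Step 2: insert n at [8, 11, 12, 20] -> counters=[0,0,0,0,0,0,0,0,1,0,1,1,2,0,0,0,0,1,1,0,1,0,0,0,0,0,0]
Step 3: insert ho at [1, 2, 10, 16] -> counters=[0,1,1,0,0,0,0,0,1,0,2,1,2,0,0,0,1,1,1,0,1,0,0,0,0,0,0]
Step 4: insert hn at [1, 3, 4, 15] -> counters=[0,2,1,1,1,0,0,0,1,0,2,1,2,0,0,1,1,1,1,0,1,0,0,0,0,0,0]
Step 5: insert lx at [0, 1, 8, 19] -> counters=[1,3,1,1,1,0,0,0,2,0,2,1,2,0,0,1,1,1,1,1,1,0,0,0,0,0,0]
Step 6: insert ko at [13, 19, 21, 25] -> counters=[1,3,1,1,1,0,0,0,2,0,2,1,2,1,0,1,1,1,1,2,1,1,0,0,0,1,0]
Step 7: insert m at [9, 16, 24, 25] -> counters=[1,3,1,1,1,0,0,0,2,1,2,1,2,1,0,1,2,1,1,2,1,1,0,0,1,2,0]
Step 8: insert wl at [7, 15, 23, 25] -> counters=[1,3,1,1,1,0,0,1,2,1,2,1,2,1,0,2,2,1,1,2,1,1,0,1,1,3,0]
Step 9: delete o at [10, 12, 17, 18] -> counters=[1,3,1,1,1,0,0,1,2,1,1,1,1,1,0,2,2,0,0,2,1,1,0,1,1,3,0]
Step 10: insert ko at [13, 19, 21, 25] -> counters=[1,3,1,1,1,0,0,1,2,1,1,1,1,2,0,2,2,0,0,3,1,2,0,1,1,4,0]
Query k: check counters[6]=0 counters[7]=1 counters[14]=0 counters[18]=0 -> no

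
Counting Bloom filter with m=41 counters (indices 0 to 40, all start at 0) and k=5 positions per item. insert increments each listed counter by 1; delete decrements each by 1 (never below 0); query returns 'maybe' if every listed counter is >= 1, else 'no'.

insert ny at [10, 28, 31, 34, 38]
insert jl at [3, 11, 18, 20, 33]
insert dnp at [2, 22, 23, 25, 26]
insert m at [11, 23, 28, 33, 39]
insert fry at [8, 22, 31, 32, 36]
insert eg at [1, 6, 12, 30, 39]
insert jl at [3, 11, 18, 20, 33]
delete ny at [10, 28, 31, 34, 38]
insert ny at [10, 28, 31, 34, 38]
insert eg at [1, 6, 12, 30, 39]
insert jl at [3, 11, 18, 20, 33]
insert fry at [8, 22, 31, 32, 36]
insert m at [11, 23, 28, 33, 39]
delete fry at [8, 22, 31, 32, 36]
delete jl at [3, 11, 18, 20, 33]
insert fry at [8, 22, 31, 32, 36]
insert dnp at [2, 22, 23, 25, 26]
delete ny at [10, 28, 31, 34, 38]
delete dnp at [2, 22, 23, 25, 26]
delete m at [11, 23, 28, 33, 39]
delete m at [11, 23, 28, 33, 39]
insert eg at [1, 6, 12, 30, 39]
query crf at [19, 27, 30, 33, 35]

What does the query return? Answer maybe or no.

Step 1: insert ny at [10, 28, 31, 34, 38] -> counters=[0,0,0,0,0,0,0,0,0,0,1,0,0,0,0,0,0,0,0,0,0,0,0,0,0,0,0,0,1,0,0,1,0,0,1,0,0,0,1,0,0]
Step 2: insert jl at [3, 11, 18, 20, 33] -> counters=[0,0,0,1,0,0,0,0,0,0,1,1,0,0,0,0,0,0,1,0,1,0,0,0,0,0,0,0,1,0,0,1,0,1,1,0,0,0,1,0,0]
Step 3: insert dnp at [2, 22, 23, 25, 26] -> counters=[0,0,1,1,0,0,0,0,0,0,1,1,0,0,0,0,0,0,1,0,1,0,1,1,0,1,1,0,1,0,0,1,0,1,1,0,0,0,1,0,0]
Step 4: insert m at [11, 23, 28, 33, 39] -> counters=[0,0,1,1,0,0,0,0,0,0,1,2,0,0,0,0,0,0,1,0,1,0,1,2,0,1,1,0,2,0,0,1,0,2,1,0,0,0,1,1,0]
Step 5: insert fry at [8, 22, 31, 32, 36] -> counters=[0,0,1,1,0,0,0,0,1,0,1,2,0,0,0,0,0,0,1,0,1,0,2,2,0,1,1,0,2,0,0,2,1,2,1,0,1,0,1,1,0]
Step 6: insert eg at [1, 6, 12, 30, 39] -> counters=[0,1,1,1,0,0,1,0,1,0,1,2,1,0,0,0,0,0,1,0,1,0,2,2,0,1,1,0,2,0,1,2,1,2,1,0,1,0,1,2,0]
Step 7: insert jl at [3, 11, 18, 20, 33] -> counters=[0,1,1,2,0,0,1,0,1,0,1,3,1,0,0,0,0,0,2,0,2,0,2,2,0,1,1,0,2,0,1,2,1,3,1,0,1,0,1,2,0]
Step 8: delete ny at [10, 28, 31, 34, 38] -> counters=[0,1,1,2,0,0,1,0,1,0,0,3,1,0,0,0,0,0,2,0,2,0,2,2,0,1,1,0,1,0,1,1,1,3,0,0,1,0,0,2,0]
Step 9: insert ny at [10, 28, 31, 34, 38] -> counters=[0,1,1,2,0,0,1,0,1,0,1,3,1,0,0,0,0,0,2,0,2,0,2,2,0,1,1,0,2,0,1,2,1,3,1,0,1,0,1,2,0]
Step 10: insert eg at [1, 6, 12, 30, 39] -> counters=[0,2,1,2,0,0,2,0,1,0,1,3,2,0,0,0,0,0,2,0,2,0,2,2,0,1,1,0,2,0,2,2,1,3,1,0,1,0,1,3,0]
Step 11: insert jl at [3, 11, 18, 20, 33] -> counters=[0,2,1,3,0,0,2,0,1,0,1,4,2,0,0,0,0,0,3,0,3,0,2,2,0,1,1,0,2,0,2,2,1,4,1,0,1,0,1,3,0]
Step 12: insert fry at [8, 22, 31, 32, 36] -> counters=[0,2,1,3,0,0,2,0,2,0,1,4,2,0,0,0,0,0,3,0,3,0,3,2,0,1,1,0,2,0,2,3,2,4,1,0,2,0,1,3,0]
Step 13: insert m at [11, 23, 28, 33, 39] -> counters=[0,2,1,3,0,0,2,0,2,0,1,5,2,0,0,0,0,0,3,0,3,0,3,3,0,1,1,0,3,0,2,3,2,5,1,0,2,0,1,4,0]
Step 14: delete fry at [8, 22, 31, 32, 36] -> counters=[0,2,1,3,0,0,2,0,1,0,1,5,2,0,0,0,0,0,3,0,3,0,2,3,0,1,1,0,3,0,2,2,1,5,1,0,1,0,1,4,0]
Step 15: delete jl at [3, 11, 18, 20, 33] -> counters=[0,2,1,2,0,0,2,0,1,0,1,4,2,0,0,0,0,0,2,0,2,0,2,3,0,1,1,0,3,0,2,2,1,4,1,0,1,0,1,4,0]
Step 16: insert fry at [8, 22, 31, 32, 36] -> counters=[0,2,1,2,0,0,2,0,2,0,1,4,2,0,0,0,0,0,2,0,2,0,3,3,0,1,1,0,3,0,2,3,2,4,1,0,2,0,1,4,0]
Step 17: insert dnp at [2, 22, 23, 25, 26] -> counters=[0,2,2,2,0,0,2,0,2,0,1,4,2,0,0,0,0,0,2,0,2,0,4,4,0,2,2,0,3,0,2,3,2,4,1,0,2,0,1,4,0]
Step 18: delete ny at [10, 28, 31, 34, 38] -> counters=[0,2,2,2,0,0,2,0,2,0,0,4,2,0,0,0,0,0,2,0,2,0,4,4,0,2,2,0,2,0,2,2,2,4,0,0,2,0,0,4,0]
Step 19: delete dnp at [2, 22, 23, 25, 26] -> counters=[0,2,1,2,0,0,2,0,2,0,0,4,2,0,0,0,0,0,2,0,2,0,3,3,0,1,1,0,2,0,2,2,2,4,0,0,2,0,0,4,0]
Step 20: delete m at [11, 23, 28, 33, 39] -> counters=[0,2,1,2,0,0,2,0,2,0,0,3,2,0,0,0,0,0,2,0,2,0,3,2,0,1,1,0,1,0,2,2,2,3,0,0,2,0,0,3,0]
Step 21: delete m at [11, 23, 28, 33, 39] -> counters=[0,2,1,2,0,0,2,0,2,0,0,2,2,0,0,0,0,0,2,0,2,0,3,1,0,1,1,0,0,0,2,2,2,2,0,0,2,0,0,2,0]
Step 22: insert eg at [1, 6, 12, 30, 39] -> counters=[0,3,1,2,0,0,3,0,2,0,0,2,3,0,0,0,0,0,2,0,2,0,3,1,0,1,1,0,0,0,3,2,2,2,0,0,2,0,0,3,0]
Query crf: check counters[19]=0 counters[27]=0 counters[30]=3 counters[33]=2 counters[35]=0 -> no

Answer: no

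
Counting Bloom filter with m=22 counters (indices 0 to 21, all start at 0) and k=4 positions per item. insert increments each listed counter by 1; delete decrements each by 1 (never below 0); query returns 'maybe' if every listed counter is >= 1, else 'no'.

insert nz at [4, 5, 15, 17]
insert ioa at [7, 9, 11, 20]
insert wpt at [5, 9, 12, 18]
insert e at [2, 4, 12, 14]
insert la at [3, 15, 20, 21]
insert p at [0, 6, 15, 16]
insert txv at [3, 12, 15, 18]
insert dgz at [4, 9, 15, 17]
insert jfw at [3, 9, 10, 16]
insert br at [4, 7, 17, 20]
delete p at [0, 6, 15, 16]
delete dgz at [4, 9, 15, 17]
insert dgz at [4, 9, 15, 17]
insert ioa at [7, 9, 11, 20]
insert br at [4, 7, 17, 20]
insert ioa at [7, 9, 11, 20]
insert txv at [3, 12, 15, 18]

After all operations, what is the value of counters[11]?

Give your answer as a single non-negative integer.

Answer: 3

Derivation:
Step 1: insert nz at [4, 5, 15, 17] -> counters=[0,0,0,0,1,1,0,0,0,0,0,0,0,0,0,1,0,1,0,0,0,0]
Step 2: insert ioa at [7, 9, 11, 20] -> counters=[0,0,0,0,1,1,0,1,0,1,0,1,0,0,0,1,0,1,0,0,1,0]
Step 3: insert wpt at [5, 9, 12, 18] -> counters=[0,0,0,0,1,2,0,1,0,2,0,1,1,0,0,1,0,1,1,0,1,0]
Step 4: insert e at [2, 4, 12, 14] -> counters=[0,0,1,0,2,2,0,1,0,2,0,1,2,0,1,1,0,1,1,0,1,0]
Step 5: insert la at [3, 15, 20, 21] -> counters=[0,0,1,1,2,2,0,1,0,2,0,1,2,0,1,2,0,1,1,0,2,1]
Step 6: insert p at [0, 6, 15, 16] -> counters=[1,0,1,1,2,2,1,1,0,2,0,1,2,0,1,3,1,1,1,0,2,1]
Step 7: insert txv at [3, 12, 15, 18] -> counters=[1,0,1,2,2,2,1,1,0,2,0,1,3,0,1,4,1,1,2,0,2,1]
Step 8: insert dgz at [4, 9, 15, 17] -> counters=[1,0,1,2,3,2,1,1,0,3,0,1,3,0,1,5,1,2,2,0,2,1]
Step 9: insert jfw at [3, 9, 10, 16] -> counters=[1,0,1,3,3,2,1,1,0,4,1,1,3,0,1,5,2,2,2,0,2,1]
Step 10: insert br at [4, 7, 17, 20] -> counters=[1,0,1,3,4,2,1,2,0,4,1,1,3,0,1,5,2,3,2,0,3,1]
Step 11: delete p at [0, 6, 15, 16] -> counters=[0,0,1,3,4,2,0,2,0,4,1,1,3,0,1,4,1,3,2,0,3,1]
Step 12: delete dgz at [4, 9, 15, 17] -> counters=[0,0,1,3,3,2,0,2,0,3,1,1,3,0,1,3,1,2,2,0,3,1]
Step 13: insert dgz at [4, 9, 15, 17] -> counters=[0,0,1,3,4,2,0,2,0,4,1,1,3,0,1,4,1,3,2,0,3,1]
Step 14: insert ioa at [7, 9, 11, 20] -> counters=[0,0,1,3,4,2,0,3,0,5,1,2,3,0,1,4,1,3,2,0,4,1]
Step 15: insert br at [4, 7, 17, 20] -> counters=[0,0,1,3,5,2,0,4,0,5,1,2,3,0,1,4,1,4,2,0,5,1]
Step 16: insert ioa at [7, 9, 11, 20] -> counters=[0,0,1,3,5,2,0,5,0,6,1,3,3,0,1,4,1,4,2,0,6,1]
Step 17: insert txv at [3, 12, 15, 18] -> counters=[0,0,1,4,5,2,0,5,0,6,1,3,4,0,1,5,1,4,3,0,6,1]
Final counters=[0,0,1,4,5,2,0,5,0,6,1,3,4,0,1,5,1,4,3,0,6,1] -> counters[11]=3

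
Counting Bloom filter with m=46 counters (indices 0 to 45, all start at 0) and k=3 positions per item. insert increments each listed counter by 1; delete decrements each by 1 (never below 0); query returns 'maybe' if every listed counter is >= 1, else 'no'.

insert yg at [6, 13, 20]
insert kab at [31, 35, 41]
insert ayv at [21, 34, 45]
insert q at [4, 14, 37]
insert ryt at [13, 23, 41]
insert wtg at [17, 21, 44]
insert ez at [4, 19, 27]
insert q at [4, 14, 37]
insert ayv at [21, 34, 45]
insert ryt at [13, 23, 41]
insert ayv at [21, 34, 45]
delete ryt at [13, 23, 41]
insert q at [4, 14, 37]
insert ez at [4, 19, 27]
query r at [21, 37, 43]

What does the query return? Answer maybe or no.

Answer: no

Derivation:
Step 1: insert yg at [6, 13, 20] -> counters=[0,0,0,0,0,0,1,0,0,0,0,0,0,1,0,0,0,0,0,0,1,0,0,0,0,0,0,0,0,0,0,0,0,0,0,0,0,0,0,0,0,0,0,0,0,0]
Step 2: insert kab at [31, 35, 41] -> counters=[0,0,0,0,0,0,1,0,0,0,0,0,0,1,0,0,0,0,0,0,1,0,0,0,0,0,0,0,0,0,0,1,0,0,0,1,0,0,0,0,0,1,0,0,0,0]
Step 3: insert ayv at [21, 34, 45] -> counters=[0,0,0,0,0,0,1,0,0,0,0,0,0,1,0,0,0,0,0,0,1,1,0,0,0,0,0,0,0,0,0,1,0,0,1,1,0,0,0,0,0,1,0,0,0,1]
Step 4: insert q at [4, 14, 37] -> counters=[0,0,0,0,1,0,1,0,0,0,0,0,0,1,1,0,0,0,0,0,1,1,0,0,0,0,0,0,0,0,0,1,0,0,1,1,0,1,0,0,0,1,0,0,0,1]
Step 5: insert ryt at [13, 23, 41] -> counters=[0,0,0,0,1,0,1,0,0,0,0,0,0,2,1,0,0,0,0,0,1,1,0,1,0,0,0,0,0,0,0,1,0,0,1,1,0,1,0,0,0,2,0,0,0,1]
Step 6: insert wtg at [17, 21, 44] -> counters=[0,0,0,0,1,0,1,0,0,0,0,0,0,2,1,0,0,1,0,0,1,2,0,1,0,0,0,0,0,0,0,1,0,0,1,1,0,1,0,0,0,2,0,0,1,1]
Step 7: insert ez at [4, 19, 27] -> counters=[0,0,0,0,2,0,1,0,0,0,0,0,0,2,1,0,0,1,0,1,1,2,0,1,0,0,0,1,0,0,0,1,0,0,1,1,0,1,0,0,0,2,0,0,1,1]
Step 8: insert q at [4, 14, 37] -> counters=[0,0,0,0,3,0,1,0,0,0,0,0,0,2,2,0,0,1,0,1,1,2,0,1,0,0,0,1,0,0,0,1,0,0,1,1,0,2,0,0,0,2,0,0,1,1]
Step 9: insert ayv at [21, 34, 45] -> counters=[0,0,0,0,3,0,1,0,0,0,0,0,0,2,2,0,0,1,0,1,1,3,0,1,0,0,0,1,0,0,0,1,0,0,2,1,0,2,0,0,0,2,0,0,1,2]
Step 10: insert ryt at [13, 23, 41] -> counters=[0,0,0,0,3,0,1,0,0,0,0,0,0,3,2,0,0,1,0,1,1,3,0,2,0,0,0,1,0,0,0,1,0,0,2,1,0,2,0,0,0,3,0,0,1,2]
Step 11: insert ayv at [21, 34, 45] -> counters=[0,0,0,0,3,0,1,0,0,0,0,0,0,3,2,0,0,1,0,1,1,4,0,2,0,0,0,1,0,0,0,1,0,0,3,1,0,2,0,0,0,3,0,0,1,3]
Step 12: delete ryt at [13, 23, 41] -> counters=[0,0,0,0,3,0,1,0,0,0,0,0,0,2,2,0,0,1,0,1,1,4,0,1,0,0,0,1,0,0,0,1,0,0,3,1,0,2,0,0,0,2,0,0,1,3]
Step 13: insert q at [4, 14, 37] -> counters=[0,0,0,0,4,0,1,0,0,0,0,0,0,2,3,0,0,1,0,1,1,4,0,1,0,0,0,1,0,0,0,1,0,0,3,1,0,3,0,0,0,2,0,0,1,3]
Step 14: insert ez at [4, 19, 27] -> counters=[0,0,0,0,5,0,1,0,0,0,0,0,0,2,3,0,0,1,0,2,1,4,0,1,0,0,0,2,0,0,0,1,0,0,3,1,0,3,0,0,0,2,0,0,1,3]
Query r: check counters[21]=4 counters[37]=3 counters[43]=0 -> no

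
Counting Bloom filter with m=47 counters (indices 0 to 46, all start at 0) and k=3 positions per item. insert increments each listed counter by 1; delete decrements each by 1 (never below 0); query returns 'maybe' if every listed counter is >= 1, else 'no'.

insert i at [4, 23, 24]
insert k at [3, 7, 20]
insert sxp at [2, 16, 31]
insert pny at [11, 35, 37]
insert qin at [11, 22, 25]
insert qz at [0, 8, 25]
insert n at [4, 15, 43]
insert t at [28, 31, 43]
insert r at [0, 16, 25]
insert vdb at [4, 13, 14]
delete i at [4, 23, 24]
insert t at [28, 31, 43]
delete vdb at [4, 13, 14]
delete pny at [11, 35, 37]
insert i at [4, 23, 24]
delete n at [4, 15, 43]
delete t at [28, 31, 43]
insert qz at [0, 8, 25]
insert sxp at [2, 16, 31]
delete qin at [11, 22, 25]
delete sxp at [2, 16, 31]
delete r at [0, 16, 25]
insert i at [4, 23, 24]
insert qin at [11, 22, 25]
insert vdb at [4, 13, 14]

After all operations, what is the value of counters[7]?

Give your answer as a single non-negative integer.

Answer: 1

Derivation:
Step 1: insert i at [4, 23, 24] -> counters=[0,0,0,0,1,0,0,0,0,0,0,0,0,0,0,0,0,0,0,0,0,0,0,1,1,0,0,0,0,0,0,0,0,0,0,0,0,0,0,0,0,0,0,0,0,0,0]
Step 2: insert k at [3, 7, 20] -> counters=[0,0,0,1,1,0,0,1,0,0,0,0,0,0,0,0,0,0,0,0,1,0,0,1,1,0,0,0,0,0,0,0,0,0,0,0,0,0,0,0,0,0,0,0,0,0,0]
Step 3: insert sxp at [2, 16, 31] -> counters=[0,0,1,1,1,0,0,1,0,0,0,0,0,0,0,0,1,0,0,0,1,0,0,1,1,0,0,0,0,0,0,1,0,0,0,0,0,0,0,0,0,0,0,0,0,0,0]
Step 4: insert pny at [11, 35, 37] -> counters=[0,0,1,1,1,0,0,1,0,0,0,1,0,0,0,0,1,0,0,0,1,0,0,1,1,0,0,0,0,0,0,1,0,0,0,1,0,1,0,0,0,0,0,0,0,0,0]
Step 5: insert qin at [11, 22, 25] -> counters=[0,0,1,1,1,0,0,1,0,0,0,2,0,0,0,0,1,0,0,0,1,0,1,1,1,1,0,0,0,0,0,1,0,0,0,1,0,1,0,0,0,0,0,0,0,0,0]
Step 6: insert qz at [0, 8, 25] -> counters=[1,0,1,1,1,0,0,1,1,0,0,2,0,0,0,0,1,0,0,0,1,0,1,1,1,2,0,0,0,0,0,1,0,0,0,1,0,1,0,0,0,0,0,0,0,0,0]
Step 7: insert n at [4, 15, 43] -> counters=[1,0,1,1,2,0,0,1,1,0,0,2,0,0,0,1,1,0,0,0,1,0,1,1,1,2,0,0,0,0,0,1,0,0,0,1,0,1,0,0,0,0,0,1,0,0,0]
Step 8: insert t at [28, 31, 43] -> counters=[1,0,1,1,2,0,0,1,1,0,0,2,0,0,0,1,1,0,0,0,1,0,1,1,1,2,0,0,1,0,0,2,0,0,0,1,0,1,0,0,0,0,0,2,0,0,0]
Step 9: insert r at [0, 16, 25] -> counters=[2,0,1,1,2,0,0,1,1,0,0,2,0,0,0,1,2,0,0,0,1,0,1,1,1,3,0,0,1,0,0,2,0,0,0,1,0,1,0,0,0,0,0,2,0,0,0]
Step 10: insert vdb at [4, 13, 14] -> counters=[2,0,1,1,3,0,0,1,1,0,0,2,0,1,1,1,2,0,0,0,1,0,1,1,1,3,0,0,1,0,0,2,0,0,0,1,0,1,0,0,0,0,0,2,0,0,0]
Step 11: delete i at [4, 23, 24] -> counters=[2,0,1,1,2,0,0,1,1,0,0,2,0,1,1,1,2,0,0,0,1,0,1,0,0,3,0,0,1,0,0,2,0,0,0,1,0,1,0,0,0,0,0,2,0,0,0]
Step 12: insert t at [28, 31, 43] -> counters=[2,0,1,1,2,0,0,1,1,0,0,2,0,1,1,1,2,0,0,0,1,0,1,0,0,3,0,0,2,0,0,3,0,0,0,1,0,1,0,0,0,0,0,3,0,0,0]
Step 13: delete vdb at [4, 13, 14] -> counters=[2,0,1,1,1,0,0,1,1,0,0,2,0,0,0,1,2,0,0,0,1,0,1,0,0,3,0,0,2,0,0,3,0,0,0,1,0,1,0,0,0,0,0,3,0,0,0]
Step 14: delete pny at [11, 35, 37] -> counters=[2,0,1,1,1,0,0,1,1,0,0,1,0,0,0,1,2,0,0,0,1,0,1,0,0,3,0,0,2,0,0,3,0,0,0,0,0,0,0,0,0,0,0,3,0,0,0]
Step 15: insert i at [4, 23, 24] -> counters=[2,0,1,1,2,0,0,1,1,0,0,1,0,0,0,1,2,0,0,0,1,0,1,1,1,3,0,0,2,0,0,3,0,0,0,0,0,0,0,0,0,0,0,3,0,0,0]
Step 16: delete n at [4, 15, 43] -> counters=[2,0,1,1,1,0,0,1,1,0,0,1,0,0,0,0,2,0,0,0,1,0,1,1,1,3,0,0,2,0,0,3,0,0,0,0,0,0,0,0,0,0,0,2,0,0,0]
Step 17: delete t at [28, 31, 43] -> counters=[2,0,1,1,1,0,0,1,1,0,0,1,0,0,0,0,2,0,0,0,1,0,1,1,1,3,0,0,1,0,0,2,0,0,0,0,0,0,0,0,0,0,0,1,0,0,0]
Step 18: insert qz at [0, 8, 25] -> counters=[3,0,1,1,1,0,0,1,2,0,0,1,0,0,0,0,2,0,0,0,1,0,1,1,1,4,0,0,1,0,0,2,0,0,0,0,0,0,0,0,0,0,0,1,0,0,0]
Step 19: insert sxp at [2, 16, 31] -> counters=[3,0,2,1,1,0,0,1,2,0,0,1,0,0,0,0,3,0,0,0,1,0,1,1,1,4,0,0,1,0,0,3,0,0,0,0,0,0,0,0,0,0,0,1,0,0,0]
Step 20: delete qin at [11, 22, 25] -> counters=[3,0,2,1,1,0,0,1,2,0,0,0,0,0,0,0,3,0,0,0,1,0,0,1,1,3,0,0,1,0,0,3,0,0,0,0,0,0,0,0,0,0,0,1,0,0,0]
Step 21: delete sxp at [2, 16, 31] -> counters=[3,0,1,1,1,0,0,1,2,0,0,0,0,0,0,0,2,0,0,0,1,0,0,1,1,3,0,0,1,0,0,2,0,0,0,0,0,0,0,0,0,0,0,1,0,0,0]
Step 22: delete r at [0, 16, 25] -> counters=[2,0,1,1,1,0,0,1,2,0,0,0,0,0,0,0,1,0,0,0,1,0,0,1,1,2,0,0,1,0,0,2,0,0,0,0,0,0,0,0,0,0,0,1,0,0,0]
Step 23: insert i at [4, 23, 24] -> counters=[2,0,1,1,2,0,0,1,2,0,0,0,0,0,0,0,1,0,0,0,1,0,0,2,2,2,0,0,1,0,0,2,0,0,0,0,0,0,0,0,0,0,0,1,0,0,0]
Step 24: insert qin at [11, 22, 25] -> counters=[2,0,1,1,2,0,0,1,2,0,0,1,0,0,0,0,1,0,0,0,1,0,1,2,2,3,0,0,1,0,0,2,0,0,0,0,0,0,0,0,0,0,0,1,0,0,0]
Step 25: insert vdb at [4, 13, 14] -> counters=[2,0,1,1,3,0,0,1,2,0,0,1,0,1,1,0,1,0,0,0,1,0,1,2,2,3,0,0,1,0,0,2,0,0,0,0,0,0,0,0,0,0,0,1,0,0,0]
Final counters=[2,0,1,1,3,0,0,1,2,0,0,1,0,1,1,0,1,0,0,0,1,0,1,2,2,3,0,0,1,0,0,2,0,0,0,0,0,0,0,0,0,0,0,1,0,0,0] -> counters[7]=1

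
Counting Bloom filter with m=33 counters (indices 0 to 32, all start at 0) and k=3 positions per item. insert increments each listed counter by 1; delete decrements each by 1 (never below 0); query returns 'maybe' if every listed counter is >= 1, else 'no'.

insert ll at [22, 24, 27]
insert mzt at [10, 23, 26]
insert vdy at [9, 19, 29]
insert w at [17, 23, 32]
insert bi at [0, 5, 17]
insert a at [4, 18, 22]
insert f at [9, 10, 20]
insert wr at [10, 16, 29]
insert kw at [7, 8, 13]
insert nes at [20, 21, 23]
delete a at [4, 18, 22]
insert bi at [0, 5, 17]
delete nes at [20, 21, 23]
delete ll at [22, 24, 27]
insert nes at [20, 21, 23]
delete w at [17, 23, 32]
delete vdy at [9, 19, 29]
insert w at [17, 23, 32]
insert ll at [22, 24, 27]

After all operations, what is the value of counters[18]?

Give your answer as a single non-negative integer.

Step 1: insert ll at [22, 24, 27] -> counters=[0,0,0,0,0,0,0,0,0,0,0,0,0,0,0,0,0,0,0,0,0,0,1,0,1,0,0,1,0,0,0,0,0]
Step 2: insert mzt at [10, 23, 26] -> counters=[0,0,0,0,0,0,0,0,0,0,1,0,0,0,0,0,0,0,0,0,0,0,1,1,1,0,1,1,0,0,0,0,0]
Step 3: insert vdy at [9, 19, 29] -> counters=[0,0,0,0,0,0,0,0,0,1,1,0,0,0,0,0,0,0,0,1,0,0,1,1,1,0,1,1,0,1,0,0,0]
Step 4: insert w at [17, 23, 32] -> counters=[0,0,0,0,0,0,0,0,0,1,1,0,0,0,0,0,0,1,0,1,0,0,1,2,1,0,1,1,0,1,0,0,1]
Step 5: insert bi at [0, 5, 17] -> counters=[1,0,0,0,0,1,0,0,0,1,1,0,0,0,0,0,0,2,0,1,0,0,1,2,1,0,1,1,0,1,0,0,1]
Step 6: insert a at [4, 18, 22] -> counters=[1,0,0,0,1,1,0,0,0,1,1,0,0,0,0,0,0,2,1,1,0,0,2,2,1,0,1,1,0,1,0,0,1]
Step 7: insert f at [9, 10, 20] -> counters=[1,0,0,0,1,1,0,0,0,2,2,0,0,0,0,0,0,2,1,1,1,0,2,2,1,0,1,1,0,1,0,0,1]
Step 8: insert wr at [10, 16, 29] -> counters=[1,0,0,0,1,1,0,0,0,2,3,0,0,0,0,0,1,2,1,1,1,0,2,2,1,0,1,1,0,2,0,0,1]
Step 9: insert kw at [7, 8, 13] -> counters=[1,0,0,0,1,1,0,1,1,2,3,0,0,1,0,0,1,2,1,1,1,0,2,2,1,0,1,1,0,2,0,0,1]
Step 10: insert nes at [20, 21, 23] -> counters=[1,0,0,0,1,1,0,1,1,2,3,0,0,1,0,0,1,2,1,1,2,1,2,3,1,0,1,1,0,2,0,0,1]
Step 11: delete a at [4, 18, 22] -> counters=[1,0,0,0,0,1,0,1,1,2,3,0,0,1,0,0,1,2,0,1,2,1,1,3,1,0,1,1,0,2,0,0,1]
Step 12: insert bi at [0, 5, 17] -> counters=[2,0,0,0,0,2,0,1,1,2,3,0,0,1,0,0,1,3,0,1,2,1,1,3,1,0,1,1,0,2,0,0,1]
Step 13: delete nes at [20, 21, 23] -> counters=[2,0,0,0,0,2,0,1,1,2,3,0,0,1,0,0,1,3,0,1,1,0,1,2,1,0,1,1,0,2,0,0,1]
Step 14: delete ll at [22, 24, 27] -> counters=[2,0,0,0,0,2,0,1,1,2,3,0,0,1,0,0,1,3,0,1,1,0,0,2,0,0,1,0,0,2,0,0,1]
Step 15: insert nes at [20, 21, 23] -> counters=[2,0,0,0,0,2,0,1,1,2,3,0,0,1,0,0,1,3,0,1,2,1,0,3,0,0,1,0,0,2,0,0,1]
Step 16: delete w at [17, 23, 32] -> counters=[2,0,0,0,0,2,0,1,1,2,3,0,0,1,0,0,1,2,0,1,2,1,0,2,0,0,1,0,0,2,0,0,0]
Step 17: delete vdy at [9, 19, 29] -> counters=[2,0,0,0,0,2,0,1,1,1,3,0,0,1,0,0,1,2,0,0,2,1,0,2,0,0,1,0,0,1,0,0,0]
Step 18: insert w at [17, 23, 32] -> counters=[2,0,0,0,0,2,0,1,1,1,3,0,0,1,0,0,1,3,0,0,2,1,0,3,0,0,1,0,0,1,0,0,1]
Step 19: insert ll at [22, 24, 27] -> counters=[2,0,0,0,0,2,0,1,1,1,3,0,0,1,0,0,1,3,0,0,2,1,1,3,1,0,1,1,0,1,0,0,1]
Final counters=[2,0,0,0,0,2,0,1,1,1,3,0,0,1,0,0,1,3,0,0,2,1,1,3,1,0,1,1,0,1,0,0,1] -> counters[18]=0

Answer: 0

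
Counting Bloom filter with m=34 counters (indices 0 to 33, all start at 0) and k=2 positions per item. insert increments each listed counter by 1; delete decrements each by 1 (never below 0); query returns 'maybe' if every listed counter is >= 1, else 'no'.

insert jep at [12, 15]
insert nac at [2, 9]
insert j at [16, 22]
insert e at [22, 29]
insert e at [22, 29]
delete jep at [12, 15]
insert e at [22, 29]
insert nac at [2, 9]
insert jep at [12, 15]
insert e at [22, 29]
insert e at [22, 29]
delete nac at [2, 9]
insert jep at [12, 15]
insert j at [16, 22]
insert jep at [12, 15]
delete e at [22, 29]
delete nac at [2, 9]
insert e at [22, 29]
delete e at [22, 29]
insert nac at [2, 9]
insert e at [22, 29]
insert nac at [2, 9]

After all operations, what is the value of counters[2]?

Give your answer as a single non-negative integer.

Step 1: insert jep at [12, 15] -> counters=[0,0,0,0,0,0,0,0,0,0,0,0,1,0,0,1,0,0,0,0,0,0,0,0,0,0,0,0,0,0,0,0,0,0]
Step 2: insert nac at [2, 9] -> counters=[0,0,1,0,0,0,0,0,0,1,0,0,1,0,0,1,0,0,0,0,0,0,0,0,0,0,0,0,0,0,0,0,0,0]
Step 3: insert j at [16, 22] -> counters=[0,0,1,0,0,0,0,0,0,1,0,0,1,0,0,1,1,0,0,0,0,0,1,0,0,0,0,0,0,0,0,0,0,0]
Step 4: insert e at [22, 29] -> counters=[0,0,1,0,0,0,0,0,0,1,0,0,1,0,0,1,1,0,0,0,0,0,2,0,0,0,0,0,0,1,0,0,0,0]
Step 5: insert e at [22, 29] -> counters=[0,0,1,0,0,0,0,0,0,1,0,0,1,0,0,1,1,0,0,0,0,0,3,0,0,0,0,0,0,2,0,0,0,0]
Step 6: delete jep at [12, 15] -> counters=[0,0,1,0,0,0,0,0,0,1,0,0,0,0,0,0,1,0,0,0,0,0,3,0,0,0,0,0,0,2,0,0,0,0]
Step 7: insert e at [22, 29] -> counters=[0,0,1,0,0,0,0,0,0,1,0,0,0,0,0,0,1,0,0,0,0,0,4,0,0,0,0,0,0,3,0,0,0,0]
Step 8: insert nac at [2, 9] -> counters=[0,0,2,0,0,0,0,0,0,2,0,0,0,0,0,0,1,0,0,0,0,0,4,0,0,0,0,0,0,3,0,0,0,0]
Step 9: insert jep at [12, 15] -> counters=[0,0,2,0,0,0,0,0,0,2,0,0,1,0,0,1,1,0,0,0,0,0,4,0,0,0,0,0,0,3,0,0,0,0]
Step 10: insert e at [22, 29] -> counters=[0,0,2,0,0,0,0,0,0,2,0,0,1,0,0,1,1,0,0,0,0,0,5,0,0,0,0,0,0,4,0,0,0,0]
Step 11: insert e at [22, 29] -> counters=[0,0,2,0,0,0,0,0,0,2,0,0,1,0,0,1,1,0,0,0,0,0,6,0,0,0,0,0,0,5,0,0,0,0]
Step 12: delete nac at [2, 9] -> counters=[0,0,1,0,0,0,0,0,0,1,0,0,1,0,0,1,1,0,0,0,0,0,6,0,0,0,0,0,0,5,0,0,0,0]
Step 13: insert jep at [12, 15] -> counters=[0,0,1,0,0,0,0,0,0,1,0,0,2,0,0,2,1,0,0,0,0,0,6,0,0,0,0,0,0,5,0,0,0,0]
Step 14: insert j at [16, 22] -> counters=[0,0,1,0,0,0,0,0,0,1,0,0,2,0,0,2,2,0,0,0,0,0,7,0,0,0,0,0,0,5,0,0,0,0]
Step 15: insert jep at [12, 15] -> counters=[0,0,1,0,0,0,0,0,0,1,0,0,3,0,0,3,2,0,0,0,0,0,7,0,0,0,0,0,0,5,0,0,0,0]
Step 16: delete e at [22, 29] -> counters=[0,0,1,0,0,0,0,0,0,1,0,0,3,0,0,3,2,0,0,0,0,0,6,0,0,0,0,0,0,4,0,0,0,0]
Step 17: delete nac at [2, 9] -> counters=[0,0,0,0,0,0,0,0,0,0,0,0,3,0,0,3,2,0,0,0,0,0,6,0,0,0,0,0,0,4,0,0,0,0]
Step 18: insert e at [22, 29] -> counters=[0,0,0,0,0,0,0,0,0,0,0,0,3,0,0,3,2,0,0,0,0,0,7,0,0,0,0,0,0,5,0,0,0,0]
Step 19: delete e at [22, 29] -> counters=[0,0,0,0,0,0,0,0,0,0,0,0,3,0,0,3,2,0,0,0,0,0,6,0,0,0,0,0,0,4,0,0,0,0]
Step 20: insert nac at [2, 9] -> counters=[0,0,1,0,0,0,0,0,0,1,0,0,3,0,0,3,2,0,0,0,0,0,6,0,0,0,0,0,0,4,0,0,0,0]
Step 21: insert e at [22, 29] -> counters=[0,0,1,0,0,0,0,0,0,1,0,0,3,0,0,3,2,0,0,0,0,0,7,0,0,0,0,0,0,5,0,0,0,0]
Step 22: insert nac at [2, 9] -> counters=[0,0,2,0,0,0,0,0,0,2,0,0,3,0,0,3,2,0,0,0,0,0,7,0,0,0,0,0,0,5,0,0,0,0]
Final counters=[0,0,2,0,0,0,0,0,0,2,0,0,3,0,0,3,2,0,0,0,0,0,7,0,0,0,0,0,0,5,0,0,0,0] -> counters[2]=2

Answer: 2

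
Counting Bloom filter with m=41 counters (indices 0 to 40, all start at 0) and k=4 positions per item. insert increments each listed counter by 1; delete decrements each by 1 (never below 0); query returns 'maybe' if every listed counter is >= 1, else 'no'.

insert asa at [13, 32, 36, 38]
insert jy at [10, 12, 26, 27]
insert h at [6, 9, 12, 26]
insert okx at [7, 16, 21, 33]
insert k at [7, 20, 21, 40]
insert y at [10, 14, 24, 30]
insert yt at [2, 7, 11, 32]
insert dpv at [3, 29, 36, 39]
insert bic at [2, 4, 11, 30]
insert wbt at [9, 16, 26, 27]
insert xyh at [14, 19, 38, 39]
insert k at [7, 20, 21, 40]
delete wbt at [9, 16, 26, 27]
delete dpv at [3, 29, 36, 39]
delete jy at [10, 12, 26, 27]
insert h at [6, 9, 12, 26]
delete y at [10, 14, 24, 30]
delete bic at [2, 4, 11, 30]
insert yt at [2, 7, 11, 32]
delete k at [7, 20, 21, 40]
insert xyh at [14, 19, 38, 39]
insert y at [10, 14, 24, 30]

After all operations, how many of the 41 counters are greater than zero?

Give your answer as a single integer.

Answer: 22

Derivation:
Step 1: insert asa at [13, 32, 36, 38] -> counters=[0,0,0,0,0,0,0,0,0,0,0,0,0,1,0,0,0,0,0,0,0,0,0,0,0,0,0,0,0,0,0,0,1,0,0,0,1,0,1,0,0]
Step 2: insert jy at [10, 12, 26, 27] -> counters=[0,0,0,0,0,0,0,0,0,0,1,0,1,1,0,0,0,0,0,0,0,0,0,0,0,0,1,1,0,0,0,0,1,0,0,0,1,0,1,0,0]
Step 3: insert h at [6, 9, 12, 26] -> counters=[0,0,0,0,0,0,1,0,0,1,1,0,2,1,0,0,0,0,0,0,0,0,0,0,0,0,2,1,0,0,0,0,1,0,0,0,1,0,1,0,0]
Step 4: insert okx at [7, 16, 21, 33] -> counters=[0,0,0,0,0,0,1,1,0,1,1,0,2,1,0,0,1,0,0,0,0,1,0,0,0,0,2,1,0,0,0,0,1,1,0,0,1,0,1,0,0]
Step 5: insert k at [7, 20, 21, 40] -> counters=[0,0,0,0,0,0,1,2,0,1,1,0,2,1,0,0,1,0,0,0,1,2,0,0,0,0,2,1,0,0,0,0,1,1,0,0,1,0,1,0,1]
Step 6: insert y at [10, 14, 24, 30] -> counters=[0,0,0,0,0,0,1,2,0,1,2,0,2,1,1,0,1,0,0,0,1,2,0,0,1,0,2,1,0,0,1,0,1,1,0,0,1,0,1,0,1]
Step 7: insert yt at [2, 7, 11, 32] -> counters=[0,0,1,0,0,0,1,3,0,1,2,1,2,1,1,0,1,0,0,0,1,2,0,0,1,0,2,1,0,0,1,0,2,1,0,0,1,0,1,0,1]
Step 8: insert dpv at [3, 29, 36, 39] -> counters=[0,0,1,1,0,0,1,3,0,1,2,1,2,1,1,0,1,0,0,0,1,2,0,0,1,0,2,1,0,1,1,0,2,1,0,0,2,0,1,1,1]
Step 9: insert bic at [2, 4, 11, 30] -> counters=[0,0,2,1,1,0,1,3,0,1,2,2,2,1,1,0,1,0,0,0,1,2,0,0,1,0,2,1,0,1,2,0,2,1,0,0,2,0,1,1,1]
Step 10: insert wbt at [9, 16, 26, 27] -> counters=[0,0,2,1,1,0,1,3,0,2,2,2,2,1,1,0,2,0,0,0,1,2,0,0,1,0,3,2,0,1,2,0,2,1,0,0,2,0,1,1,1]
Step 11: insert xyh at [14, 19, 38, 39] -> counters=[0,0,2,1,1,0,1,3,0,2,2,2,2,1,2,0,2,0,0,1,1,2,0,0,1,0,3,2,0,1,2,0,2,1,0,0,2,0,2,2,1]
Step 12: insert k at [7, 20, 21, 40] -> counters=[0,0,2,1,1,0,1,4,0,2,2,2,2,1,2,0,2,0,0,1,2,3,0,0,1,0,3,2,0,1,2,0,2,1,0,0,2,0,2,2,2]
Step 13: delete wbt at [9, 16, 26, 27] -> counters=[0,0,2,1,1,0,1,4,0,1,2,2,2,1,2,0,1,0,0,1,2,3,0,0,1,0,2,1,0,1,2,0,2,1,0,0,2,0,2,2,2]
Step 14: delete dpv at [3, 29, 36, 39] -> counters=[0,0,2,0,1,0,1,4,0,1,2,2,2,1,2,0,1,0,0,1,2,3,0,0,1,0,2,1,0,0,2,0,2,1,0,0,1,0,2,1,2]
Step 15: delete jy at [10, 12, 26, 27] -> counters=[0,0,2,0,1,0,1,4,0,1,1,2,1,1,2,0,1,0,0,1,2,3,0,0,1,0,1,0,0,0,2,0,2,1,0,0,1,0,2,1,2]
Step 16: insert h at [6, 9, 12, 26] -> counters=[0,0,2,0,1,0,2,4,0,2,1,2,2,1,2,0,1,0,0,1,2,3,0,0,1,0,2,0,0,0,2,0,2,1,0,0,1,0,2,1,2]
Step 17: delete y at [10, 14, 24, 30] -> counters=[0,0,2,0,1,0,2,4,0,2,0,2,2,1,1,0,1,0,0,1,2,3,0,0,0,0,2,0,0,0,1,0,2,1,0,0,1,0,2,1,2]
Step 18: delete bic at [2, 4, 11, 30] -> counters=[0,0,1,0,0,0,2,4,0,2,0,1,2,1,1,0,1,0,0,1,2,3,0,0,0,0,2,0,0,0,0,0,2,1,0,0,1,0,2,1,2]
Step 19: insert yt at [2, 7, 11, 32] -> counters=[0,0,2,0,0,0,2,5,0,2,0,2,2,1,1,0,1,0,0,1,2,3,0,0,0,0,2,0,0,0,0,0,3,1,0,0,1,0,2,1,2]
Step 20: delete k at [7, 20, 21, 40] -> counters=[0,0,2,0,0,0,2,4,0,2,0,2,2,1,1,0,1,0,0,1,1,2,0,0,0,0,2,0,0,0,0,0,3,1,0,0,1,0,2,1,1]
Step 21: insert xyh at [14, 19, 38, 39] -> counters=[0,0,2,0,0,0,2,4,0,2,0,2,2,1,2,0,1,0,0,2,1,2,0,0,0,0,2,0,0,0,0,0,3,1,0,0,1,0,3,2,1]
Step 22: insert y at [10, 14, 24, 30] -> counters=[0,0,2,0,0,0,2,4,0,2,1,2,2,1,3,0,1,0,0,2,1,2,0,0,1,0,2,0,0,0,1,0,3,1,0,0,1,0,3,2,1]
Final counters=[0,0,2,0,0,0,2,4,0,2,1,2,2,1,3,0,1,0,0,2,1,2,0,0,1,0,2,0,0,0,1,0,3,1,0,0,1,0,3,2,1] -> 22 nonzero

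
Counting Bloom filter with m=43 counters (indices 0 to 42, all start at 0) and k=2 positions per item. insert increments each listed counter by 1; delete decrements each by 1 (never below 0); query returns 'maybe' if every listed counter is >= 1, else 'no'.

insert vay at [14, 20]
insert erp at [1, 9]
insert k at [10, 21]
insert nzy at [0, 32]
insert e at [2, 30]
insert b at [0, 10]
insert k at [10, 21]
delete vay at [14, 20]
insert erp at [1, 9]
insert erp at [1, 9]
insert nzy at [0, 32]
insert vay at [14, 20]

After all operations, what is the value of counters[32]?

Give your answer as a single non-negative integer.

Step 1: insert vay at [14, 20] -> counters=[0,0,0,0,0,0,0,0,0,0,0,0,0,0,1,0,0,0,0,0,1,0,0,0,0,0,0,0,0,0,0,0,0,0,0,0,0,0,0,0,0,0,0]
Step 2: insert erp at [1, 9] -> counters=[0,1,0,0,0,0,0,0,0,1,0,0,0,0,1,0,0,0,0,0,1,0,0,0,0,0,0,0,0,0,0,0,0,0,0,0,0,0,0,0,0,0,0]
Step 3: insert k at [10, 21] -> counters=[0,1,0,0,0,0,0,0,0,1,1,0,0,0,1,0,0,0,0,0,1,1,0,0,0,0,0,0,0,0,0,0,0,0,0,0,0,0,0,0,0,0,0]
Step 4: insert nzy at [0, 32] -> counters=[1,1,0,0,0,0,0,0,0,1,1,0,0,0,1,0,0,0,0,0,1,1,0,0,0,0,0,0,0,0,0,0,1,0,0,0,0,0,0,0,0,0,0]
Step 5: insert e at [2, 30] -> counters=[1,1,1,0,0,0,0,0,0,1,1,0,0,0,1,0,0,0,0,0,1,1,0,0,0,0,0,0,0,0,1,0,1,0,0,0,0,0,0,0,0,0,0]
Step 6: insert b at [0, 10] -> counters=[2,1,1,0,0,0,0,0,0,1,2,0,0,0,1,0,0,0,0,0,1,1,0,0,0,0,0,0,0,0,1,0,1,0,0,0,0,0,0,0,0,0,0]
Step 7: insert k at [10, 21] -> counters=[2,1,1,0,0,0,0,0,0,1,3,0,0,0,1,0,0,0,0,0,1,2,0,0,0,0,0,0,0,0,1,0,1,0,0,0,0,0,0,0,0,0,0]
Step 8: delete vay at [14, 20] -> counters=[2,1,1,0,0,0,0,0,0,1,3,0,0,0,0,0,0,0,0,0,0,2,0,0,0,0,0,0,0,0,1,0,1,0,0,0,0,0,0,0,0,0,0]
Step 9: insert erp at [1, 9] -> counters=[2,2,1,0,0,0,0,0,0,2,3,0,0,0,0,0,0,0,0,0,0,2,0,0,0,0,0,0,0,0,1,0,1,0,0,0,0,0,0,0,0,0,0]
Step 10: insert erp at [1, 9] -> counters=[2,3,1,0,0,0,0,0,0,3,3,0,0,0,0,0,0,0,0,0,0,2,0,0,0,0,0,0,0,0,1,0,1,0,0,0,0,0,0,0,0,0,0]
Step 11: insert nzy at [0, 32] -> counters=[3,3,1,0,0,0,0,0,0,3,3,0,0,0,0,0,0,0,0,0,0,2,0,0,0,0,0,0,0,0,1,0,2,0,0,0,0,0,0,0,0,0,0]
Step 12: insert vay at [14, 20] -> counters=[3,3,1,0,0,0,0,0,0,3,3,0,0,0,1,0,0,0,0,0,1,2,0,0,0,0,0,0,0,0,1,0,2,0,0,0,0,0,0,0,0,0,0]
Final counters=[3,3,1,0,0,0,0,0,0,3,3,0,0,0,1,0,0,0,0,0,1,2,0,0,0,0,0,0,0,0,1,0,2,0,0,0,0,0,0,0,0,0,0] -> counters[32]=2

Answer: 2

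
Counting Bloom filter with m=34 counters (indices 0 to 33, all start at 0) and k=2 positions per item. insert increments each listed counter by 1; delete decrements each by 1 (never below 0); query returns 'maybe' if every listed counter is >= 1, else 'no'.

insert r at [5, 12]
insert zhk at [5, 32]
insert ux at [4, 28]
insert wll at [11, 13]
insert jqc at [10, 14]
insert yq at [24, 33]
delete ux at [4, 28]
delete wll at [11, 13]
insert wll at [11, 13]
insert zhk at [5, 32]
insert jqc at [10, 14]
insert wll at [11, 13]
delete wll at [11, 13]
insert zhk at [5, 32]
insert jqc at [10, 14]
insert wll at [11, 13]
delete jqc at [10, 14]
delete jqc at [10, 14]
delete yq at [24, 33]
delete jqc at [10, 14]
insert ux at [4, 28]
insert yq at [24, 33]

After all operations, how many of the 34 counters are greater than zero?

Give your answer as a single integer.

Step 1: insert r at [5, 12] -> counters=[0,0,0,0,0,1,0,0,0,0,0,0,1,0,0,0,0,0,0,0,0,0,0,0,0,0,0,0,0,0,0,0,0,0]
Step 2: insert zhk at [5, 32] -> counters=[0,0,0,0,0,2,0,0,0,0,0,0,1,0,0,0,0,0,0,0,0,0,0,0,0,0,0,0,0,0,0,0,1,0]
Step 3: insert ux at [4, 28] -> counters=[0,0,0,0,1,2,0,0,0,0,0,0,1,0,0,0,0,0,0,0,0,0,0,0,0,0,0,0,1,0,0,0,1,0]
Step 4: insert wll at [11, 13] -> counters=[0,0,0,0,1,2,0,0,0,0,0,1,1,1,0,0,0,0,0,0,0,0,0,0,0,0,0,0,1,0,0,0,1,0]
Step 5: insert jqc at [10, 14] -> counters=[0,0,0,0,1,2,0,0,0,0,1,1,1,1,1,0,0,0,0,0,0,0,0,0,0,0,0,0,1,0,0,0,1,0]
Step 6: insert yq at [24, 33] -> counters=[0,0,0,0,1,2,0,0,0,0,1,1,1,1,1,0,0,0,0,0,0,0,0,0,1,0,0,0,1,0,0,0,1,1]
Step 7: delete ux at [4, 28] -> counters=[0,0,0,0,0,2,0,0,0,0,1,1,1,1,1,0,0,0,0,0,0,0,0,0,1,0,0,0,0,0,0,0,1,1]
Step 8: delete wll at [11, 13] -> counters=[0,0,0,0,0,2,0,0,0,0,1,0,1,0,1,0,0,0,0,0,0,0,0,0,1,0,0,0,0,0,0,0,1,1]
Step 9: insert wll at [11, 13] -> counters=[0,0,0,0,0,2,0,0,0,0,1,1,1,1,1,0,0,0,0,0,0,0,0,0,1,0,0,0,0,0,0,0,1,1]
Step 10: insert zhk at [5, 32] -> counters=[0,0,0,0,0,3,0,0,0,0,1,1,1,1,1,0,0,0,0,0,0,0,0,0,1,0,0,0,0,0,0,0,2,1]
Step 11: insert jqc at [10, 14] -> counters=[0,0,0,0,0,3,0,0,0,0,2,1,1,1,2,0,0,0,0,0,0,0,0,0,1,0,0,0,0,0,0,0,2,1]
Step 12: insert wll at [11, 13] -> counters=[0,0,0,0,0,3,0,0,0,0,2,2,1,2,2,0,0,0,0,0,0,0,0,0,1,0,0,0,0,0,0,0,2,1]
Step 13: delete wll at [11, 13] -> counters=[0,0,0,0,0,3,0,0,0,0,2,1,1,1,2,0,0,0,0,0,0,0,0,0,1,0,0,0,0,0,0,0,2,1]
Step 14: insert zhk at [5, 32] -> counters=[0,0,0,0,0,4,0,0,0,0,2,1,1,1,2,0,0,0,0,0,0,0,0,0,1,0,0,0,0,0,0,0,3,1]
Step 15: insert jqc at [10, 14] -> counters=[0,0,0,0,0,4,0,0,0,0,3,1,1,1,3,0,0,0,0,0,0,0,0,0,1,0,0,0,0,0,0,0,3,1]
Step 16: insert wll at [11, 13] -> counters=[0,0,0,0,0,4,0,0,0,0,3,2,1,2,3,0,0,0,0,0,0,0,0,0,1,0,0,0,0,0,0,0,3,1]
Step 17: delete jqc at [10, 14] -> counters=[0,0,0,0,0,4,0,0,0,0,2,2,1,2,2,0,0,0,0,0,0,0,0,0,1,0,0,0,0,0,0,0,3,1]
Step 18: delete jqc at [10, 14] -> counters=[0,0,0,0,0,4,0,0,0,0,1,2,1,2,1,0,0,0,0,0,0,0,0,0,1,0,0,0,0,0,0,0,3,1]
Step 19: delete yq at [24, 33] -> counters=[0,0,0,0,0,4,0,0,0,0,1,2,1,2,1,0,0,0,0,0,0,0,0,0,0,0,0,0,0,0,0,0,3,0]
Step 20: delete jqc at [10, 14] -> counters=[0,0,0,0,0,4,0,0,0,0,0,2,1,2,0,0,0,0,0,0,0,0,0,0,0,0,0,0,0,0,0,0,3,0]
Step 21: insert ux at [4, 28] -> counters=[0,0,0,0,1,4,0,0,0,0,0,2,1,2,0,0,0,0,0,0,0,0,0,0,0,0,0,0,1,0,0,0,3,0]
Step 22: insert yq at [24, 33] -> counters=[0,0,0,0,1,4,0,0,0,0,0,2,1,2,0,0,0,0,0,0,0,0,0,0,1,0,0,0,1,0,0,0,3,1]
Final counters=[0,0,0,0,1,4,0,0,0,0,0,2,1,2,0,0,0,0,0,0,0,0,0,0,1,0,0,0,1,0,0,0,3,1] -> 9 nonzero

Answer: 9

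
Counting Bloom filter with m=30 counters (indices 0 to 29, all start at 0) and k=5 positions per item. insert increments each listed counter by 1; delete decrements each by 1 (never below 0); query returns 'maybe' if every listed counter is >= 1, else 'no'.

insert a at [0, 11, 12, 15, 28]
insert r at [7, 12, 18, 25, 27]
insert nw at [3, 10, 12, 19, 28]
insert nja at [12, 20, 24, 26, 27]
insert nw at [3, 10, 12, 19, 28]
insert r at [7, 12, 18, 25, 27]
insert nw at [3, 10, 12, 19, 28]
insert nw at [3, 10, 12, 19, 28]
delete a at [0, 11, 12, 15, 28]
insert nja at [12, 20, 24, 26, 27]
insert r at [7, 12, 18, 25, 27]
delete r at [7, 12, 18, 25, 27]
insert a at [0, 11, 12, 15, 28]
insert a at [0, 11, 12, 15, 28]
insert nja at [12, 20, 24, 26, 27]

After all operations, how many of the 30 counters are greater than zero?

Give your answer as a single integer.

Step 1: insert a at [0, 11, 12, 15, 28] -> counters=[1,0,0,0,0,0,0,0,0,0,0,1,1,0,0,1,0,0,0,0,0,0,0,0,0,0,0,0,1,0]
Step 2: insert r at [7, 12, 18, 25, 27] -> counters=[1,0,0,0,0,0,0,1,0,0,0,1,2,0,0,1,0,0,1,0,0,0,0,0,0,1,0,1,1,0]
Step 3: insert nw at [3, 10, 12, 19, 28] -> counters=[1,0,0,1,0,0,0,1,0,0,1,1,3,0,0,1,0,0,1,1,0,0,0,0,0,1,0,1,2,0]
Step 4: insert nja at [12, 20, 24, 26, 27] -> counters=[1,0,0,1,0,0,0,1,0,0,1,1,4,0,0,1,0,0,1,1,1,0,0,0,1,1,1,2,2,0]
Step 5: insert nw at [3, 10, 12, 19, 28] -> counters=[1,0,0,2,0,0,0,1,0,0,2,1,5,0,0,1,0,0,1,2,1,0,0,0,1,1,1,2,3,0]
Step 6: insert r at [7, 12, 18, 25, 27] -> counters=[1,0,0,2,0,0,0,2,0,0,2,1,6,0,0,1,0,0,2,2,1,0,0,0,1,2,1,3,3,0]
Step 7: insert nw at [3, 10, 12, 19, 28] -> counters=[1,0,0,3,0,0,0,2,0,0,3,1,7,0,0,1,0,0,2,3,1,0,0,0,1,2,1,3,4,0]
Step 8: insert nw at [3, 10, 12, 19, 28] -> counters=[1,0,0,4,0,0,0,2,0,0,4,1,8,0,0,1,0,0,2,4,1,0,0,0,1,2,1,3,5,0]
Step 9: delete a at [0, 11, 12, 15, 28] -> counters=[0,0,0,4,0,0,0,2,0,0,4,0,7,0,0,0,0,0,2,4,1,0,0,0,1,2,1,3,4,0]
Step 10: insert nja at [12, 20, 24, 26, 27] -> counters=[0,0,0,4,0,0,0,2,0,0,4,0,8,0,0,0,0,0,2,4,2,0,0,0,2,2,2,4,4,0]
Step 11: insert r at [7, 12, 18, 25, 27] -> counters=[0,0,0,4,0,0,0,3,0,0,4,0,9,0,0,0,0,0,3,4,2,0,0,0,2,3,2,5,4,0]
Step 12: delete r at [7, 12, 18, 25, 27] -> counters=[0,0,0,4,0,0,0,2,0,0,4,0,8,0,0,0,0,0,2,4,2,0,0,0,2,2,2,4,4,0]
Step 13: insert a at [0, 11, 12, 15, 28] -> counters=[1,0,0,4,0,0,0,2,0,0,4,1,9,0,0,1,0,0,2,4,2,0,0,0,2,2,2,4,5,0]
Step 14: insert a at [0, 11, 12, 15, 28] -> counters=[2,0,0,4,0,0,0,2,0,0,4,2,10,0,0,2,0,0,2,4,2,0,0,0,2,2,2,4,6,0]
Step 15: insert nja at [12, 20, 24, 26, 27] -> counters=[2,0,0,4,0,0,0,2,0,0,4,2,11,0,0,2,0,0,2,4,3,0,0,0,3,2,3,5,6,0]
Final counters=[2,0,0,4,0,0,0,2,0,0,4,2,11,0,0,2,0,0,2,4,3,0,0,0,3,2,3,5,6,0] -> 15 nonzero

Answer: 15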